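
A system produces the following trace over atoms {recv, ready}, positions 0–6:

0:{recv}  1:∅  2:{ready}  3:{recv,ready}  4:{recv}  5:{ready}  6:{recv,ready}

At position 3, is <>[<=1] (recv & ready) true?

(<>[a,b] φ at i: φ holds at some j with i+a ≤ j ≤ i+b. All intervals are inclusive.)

Check (recv & ready) at each j in [3,4]:
  j=3: true
  j=4: false
Found at j=3 → formula holds.

Yes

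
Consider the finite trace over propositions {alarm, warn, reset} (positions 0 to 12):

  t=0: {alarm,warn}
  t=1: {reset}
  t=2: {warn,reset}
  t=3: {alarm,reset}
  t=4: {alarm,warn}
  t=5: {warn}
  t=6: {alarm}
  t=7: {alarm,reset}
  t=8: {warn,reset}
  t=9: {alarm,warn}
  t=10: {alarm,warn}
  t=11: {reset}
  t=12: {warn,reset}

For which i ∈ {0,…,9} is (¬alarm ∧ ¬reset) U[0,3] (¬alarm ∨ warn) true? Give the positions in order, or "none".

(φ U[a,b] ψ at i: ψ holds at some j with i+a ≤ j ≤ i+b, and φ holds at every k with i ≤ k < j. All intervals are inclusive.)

0, 1, 2, 4, 5, 8, 9

Evaluate at each i in [0,9]:
  i=0: ✓ (rhs at j=0)
  i=1: ✓ (rhs at j=1)
  i=2: ✓ (rhs at j=2)
  i=3: ✗ (lhs fails at k=3 before rhs at j=4)
  i=4: ✓ (rhs at j=4)
  i=5: ✓ (rhs at j=5)
  i=6: ✗ (lhs fails at k=6 before rhs at j=8)
  i=7: ✗ (lhs fails at k=7 before rhs at j=8)
  i=8: ✓ (rhs at j=8)
  i=9: ✓ (rhs at j=9)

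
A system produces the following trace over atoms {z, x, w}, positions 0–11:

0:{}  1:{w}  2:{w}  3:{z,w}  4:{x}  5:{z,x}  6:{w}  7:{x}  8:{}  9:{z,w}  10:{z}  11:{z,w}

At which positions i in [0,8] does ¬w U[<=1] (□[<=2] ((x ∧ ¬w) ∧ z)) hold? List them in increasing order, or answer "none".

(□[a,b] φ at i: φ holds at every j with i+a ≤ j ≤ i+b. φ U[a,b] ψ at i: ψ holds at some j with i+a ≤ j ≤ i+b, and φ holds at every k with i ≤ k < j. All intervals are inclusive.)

Evaluate at each i in [0,8]:
  i=0: ✗ (no rhs in [0,1])
  i=1: ✗ (no rhs in [1,2])
  i=2: ✗ (no rhs in [2,3])
  i=3: ✗ (no rhs in [3,4])
  i=4: ✗ (no rhs in [4,5])
  i=5: ✗ (no rhs in [5,6])
  i=6: ✗ (no rhs in [6,7])
  i=7: ✗ (no rhs in [7,8])
  i=8: ✗ (no rhs in [8,9])

none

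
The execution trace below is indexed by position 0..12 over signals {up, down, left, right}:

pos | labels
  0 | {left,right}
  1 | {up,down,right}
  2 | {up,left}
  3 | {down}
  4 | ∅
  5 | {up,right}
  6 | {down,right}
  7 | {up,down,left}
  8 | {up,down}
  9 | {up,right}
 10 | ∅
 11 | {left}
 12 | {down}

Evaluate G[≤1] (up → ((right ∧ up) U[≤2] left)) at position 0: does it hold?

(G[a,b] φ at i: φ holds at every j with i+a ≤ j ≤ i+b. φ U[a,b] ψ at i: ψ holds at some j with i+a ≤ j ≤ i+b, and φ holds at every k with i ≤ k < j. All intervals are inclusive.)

Holds

Check (up → ((right ∧ up) U[≤2] left)) at every j in [0,1]:
  j=0: antecedent false → ✓
  j=1: antecedent true; consequent holds → ✓
All positions satisfy it → formula holds.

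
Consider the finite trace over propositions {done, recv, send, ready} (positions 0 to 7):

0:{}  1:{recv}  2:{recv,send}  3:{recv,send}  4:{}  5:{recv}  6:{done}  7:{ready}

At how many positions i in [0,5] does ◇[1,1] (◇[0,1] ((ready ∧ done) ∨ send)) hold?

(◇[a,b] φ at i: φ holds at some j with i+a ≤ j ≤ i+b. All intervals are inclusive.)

Evaluate at each i in [0,5]:
  i=0: ✓ (witness j=1)
  i=1: ✓ (witness j=2)
  i=2: ✓ (witness j=3)
  i=3: ✗ (none in [4,4])
  i=4: ✗ (none in [5,5])
  i=5: ✗ (none in [6,6])
Positions where it holds: {0, 1, 2} → 3.

3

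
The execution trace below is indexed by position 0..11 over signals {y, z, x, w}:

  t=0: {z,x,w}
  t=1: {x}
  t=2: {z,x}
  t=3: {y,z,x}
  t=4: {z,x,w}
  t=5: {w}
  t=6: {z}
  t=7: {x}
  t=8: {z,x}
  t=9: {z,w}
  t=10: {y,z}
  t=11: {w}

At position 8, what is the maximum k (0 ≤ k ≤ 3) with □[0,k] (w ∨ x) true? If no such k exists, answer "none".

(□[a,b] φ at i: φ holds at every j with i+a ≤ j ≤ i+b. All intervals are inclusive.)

1

(w ∨ x) must hold from j=8 onward; find where it first fails.
  j=8: holds
  j=9: holds
  j=10: fails
Holds on [8,9], so largest k = 1.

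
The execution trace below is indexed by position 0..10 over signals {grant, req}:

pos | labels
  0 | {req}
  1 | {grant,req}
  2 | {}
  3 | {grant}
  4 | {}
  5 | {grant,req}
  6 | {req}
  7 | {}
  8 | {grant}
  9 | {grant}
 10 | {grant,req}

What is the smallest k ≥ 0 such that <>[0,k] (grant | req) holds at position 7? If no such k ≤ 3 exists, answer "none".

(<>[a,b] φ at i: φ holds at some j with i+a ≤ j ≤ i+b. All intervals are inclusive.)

1

Scan j = 7,8,… for (grant | req):
  j=7: fails
  j=8: holds
First hit at j=8, so smallest k = 8-7 = 1.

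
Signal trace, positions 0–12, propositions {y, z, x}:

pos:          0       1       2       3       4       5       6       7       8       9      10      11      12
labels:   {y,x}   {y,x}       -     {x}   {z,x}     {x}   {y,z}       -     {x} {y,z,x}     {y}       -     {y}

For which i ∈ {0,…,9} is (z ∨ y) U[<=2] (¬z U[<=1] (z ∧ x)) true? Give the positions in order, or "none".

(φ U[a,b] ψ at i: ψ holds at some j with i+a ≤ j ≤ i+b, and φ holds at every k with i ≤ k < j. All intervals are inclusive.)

3, 4, 8, 9

Evaluate at each i in [0,9]:
  i=0: ✗ (no rhs in [0,2])
  i=1: ✗ (lhs fails at k=2 before rhs at j=3)
  i=2: ✗ (lhs fails at k=2 before rhs at j=3)
  i=3: ✓ (rhs at j=3)
  i=4: ✓ (rhs at j=4)
  i=5: ✗ (no rhs in [5,7])
  i=6: ✗ (lhs fails at k=7 before rhs at j=8)
  i=7: ✗ (lhs fails at k=7 before rhs at j=8)
  i=8: ✓ (rhs at j=8)
  i=9: ✓ (rhs at j=9)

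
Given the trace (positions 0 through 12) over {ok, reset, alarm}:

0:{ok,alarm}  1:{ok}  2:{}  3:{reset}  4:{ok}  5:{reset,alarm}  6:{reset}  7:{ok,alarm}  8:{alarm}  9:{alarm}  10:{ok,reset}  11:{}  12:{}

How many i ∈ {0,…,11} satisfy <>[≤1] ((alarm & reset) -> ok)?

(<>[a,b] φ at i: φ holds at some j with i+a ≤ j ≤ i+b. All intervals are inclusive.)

12

Evaluate at each i in [0,11]:
  i=0: ✓ (witness j=0)
  i=1: ✓ (witness j=1)
  i=2: ✓ (witness j=2)
  i=3: ✓ (witness j=3)
  i=4: ✓ (witness j=4)
  i=5: ✓ (witness j=6)
  i=6: ✓ (witness j=6)
  i=7: ✓ (witness j=7)
  i=8: ✓ (witness j=8)
  i=9: ✓ (witness j=9)
  i=10: ✓ (witness j=10)
  i=11: ✓ (witness j=11)
Positions where it holds: {0, 1, 2, 3, 4, 5, 6, 7, 8, 9, 10, 11} → 12.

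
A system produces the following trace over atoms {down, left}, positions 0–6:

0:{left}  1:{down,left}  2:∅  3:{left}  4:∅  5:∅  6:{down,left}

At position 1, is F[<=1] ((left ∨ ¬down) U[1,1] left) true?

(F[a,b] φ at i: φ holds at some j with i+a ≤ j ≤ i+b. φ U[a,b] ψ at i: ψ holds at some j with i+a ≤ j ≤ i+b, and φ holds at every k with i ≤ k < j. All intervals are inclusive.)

Holds

Check ((left ∨ ¬down) U[1,1] left) at each j in [1,2]:
  j=1: fails
  j=2: holds
Found at j=2 → formula holds.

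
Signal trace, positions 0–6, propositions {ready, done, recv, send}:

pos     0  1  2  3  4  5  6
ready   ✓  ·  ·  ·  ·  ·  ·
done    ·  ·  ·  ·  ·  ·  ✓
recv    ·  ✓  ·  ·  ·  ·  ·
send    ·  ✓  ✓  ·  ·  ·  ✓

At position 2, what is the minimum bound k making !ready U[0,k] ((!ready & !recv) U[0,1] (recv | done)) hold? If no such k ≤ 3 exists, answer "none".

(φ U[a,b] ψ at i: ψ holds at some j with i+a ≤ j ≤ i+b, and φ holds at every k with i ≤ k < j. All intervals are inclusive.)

3

Need earliest j ≥ 2 with ((!ready & !recv) U[0,1] (recv | done)), and !ready at every k in [2,j-1].
  j=2: rhs fails.
  j=3: rhs fails.
  j=4: rhs fails.
  j=5: rhs holds; lhs holds on [2,4]. k = 3.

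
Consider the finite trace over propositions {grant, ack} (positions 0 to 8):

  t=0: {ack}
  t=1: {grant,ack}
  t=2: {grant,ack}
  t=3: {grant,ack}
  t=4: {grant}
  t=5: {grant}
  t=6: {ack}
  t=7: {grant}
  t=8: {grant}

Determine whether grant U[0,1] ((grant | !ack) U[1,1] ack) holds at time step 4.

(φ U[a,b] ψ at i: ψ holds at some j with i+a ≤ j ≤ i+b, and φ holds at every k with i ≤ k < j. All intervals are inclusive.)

True

Need some j in [4,5] with ((grant | !ack) U[1,1] ack), and grant at every k in [4,j-1].
  j=4: ((grant | !ack) U[1,1] ack) — fails.
  j=5: ((grant | !ack) U[1,1] ack) holds; grant holds at every k in [4,4] → satisfied.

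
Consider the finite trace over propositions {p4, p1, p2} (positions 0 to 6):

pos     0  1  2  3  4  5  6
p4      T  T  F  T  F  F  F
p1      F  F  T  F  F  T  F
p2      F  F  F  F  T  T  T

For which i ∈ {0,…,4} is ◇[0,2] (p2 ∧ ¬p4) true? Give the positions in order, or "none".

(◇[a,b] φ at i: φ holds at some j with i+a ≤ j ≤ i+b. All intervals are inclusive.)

Evaluate at each i in [0,4]:
  i=0: ✗ (none in [0,2])
  i=1: ✗ (none in [1,3])
  i=2: ✓ (witness j=4)
  i=3: ✓ (witness j=4)
  i=4: ✓ (witness j=4)

2, 3, 4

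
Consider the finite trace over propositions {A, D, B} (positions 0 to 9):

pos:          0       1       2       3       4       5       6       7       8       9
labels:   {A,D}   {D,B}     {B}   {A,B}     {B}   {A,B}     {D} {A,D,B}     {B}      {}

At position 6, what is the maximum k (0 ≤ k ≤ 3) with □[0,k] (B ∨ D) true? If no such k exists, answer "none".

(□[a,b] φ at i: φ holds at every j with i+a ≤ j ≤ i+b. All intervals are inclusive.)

2

(B ∨ D) must hold from j=6 onward; find where it first fails.
  j=6: holds
  j=7: holds
  j=8: holds
  j=9: fails
Holds on [6,8], so largest k = 2.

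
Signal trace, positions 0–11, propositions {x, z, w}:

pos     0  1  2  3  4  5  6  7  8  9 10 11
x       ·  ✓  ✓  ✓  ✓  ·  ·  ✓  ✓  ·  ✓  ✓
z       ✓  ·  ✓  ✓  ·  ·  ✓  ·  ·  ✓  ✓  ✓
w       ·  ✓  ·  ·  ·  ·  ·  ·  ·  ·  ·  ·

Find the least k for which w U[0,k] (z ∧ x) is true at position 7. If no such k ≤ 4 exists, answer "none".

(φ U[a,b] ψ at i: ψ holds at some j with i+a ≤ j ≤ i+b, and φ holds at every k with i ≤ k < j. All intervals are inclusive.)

none

Need earliest j ≥ 7 with (z ∧ x), and w at every k in [7,j-1].
  j=7: rhs fails.
  j=8: rhs fails.
  j=9: rhs fails.
  j=10: rhs holds but lhs fails at k=7.
  j=11: rhs holds but lhs fails at k=7.
No witness within the range → none.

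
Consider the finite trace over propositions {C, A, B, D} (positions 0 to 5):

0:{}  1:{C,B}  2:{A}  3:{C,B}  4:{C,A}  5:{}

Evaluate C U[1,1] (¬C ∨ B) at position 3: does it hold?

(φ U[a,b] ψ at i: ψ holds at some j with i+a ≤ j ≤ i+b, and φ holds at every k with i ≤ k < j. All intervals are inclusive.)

False

Need some j in [4,4] with (¬C ∨ B), and C at every k in [3,j-1].
  j=4: (¬C ∨ B) false.
No j in the window works → until fails.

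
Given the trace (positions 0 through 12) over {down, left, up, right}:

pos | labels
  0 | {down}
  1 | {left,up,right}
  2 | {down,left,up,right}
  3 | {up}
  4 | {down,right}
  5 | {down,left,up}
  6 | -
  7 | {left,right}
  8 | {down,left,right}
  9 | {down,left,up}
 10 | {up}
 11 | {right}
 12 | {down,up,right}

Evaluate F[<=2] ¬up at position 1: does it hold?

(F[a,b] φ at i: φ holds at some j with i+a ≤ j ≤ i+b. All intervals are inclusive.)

Check ¬up at each j in [1,3]:
  j=1: false
  j=2: false
  j=3: false
No position in the window satisfies it → formula fails.

False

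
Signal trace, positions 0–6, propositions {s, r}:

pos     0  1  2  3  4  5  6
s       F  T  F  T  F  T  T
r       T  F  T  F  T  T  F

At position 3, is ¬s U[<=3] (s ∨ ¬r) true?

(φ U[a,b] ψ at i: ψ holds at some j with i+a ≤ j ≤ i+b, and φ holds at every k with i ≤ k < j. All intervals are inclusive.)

Yes

Need some j in [3,6] with (s ∨ ¬r), and ¬s at every k in [3,j-1].
  j=3: (s ∨ ¬r) holds; no prefix to check → satisfied.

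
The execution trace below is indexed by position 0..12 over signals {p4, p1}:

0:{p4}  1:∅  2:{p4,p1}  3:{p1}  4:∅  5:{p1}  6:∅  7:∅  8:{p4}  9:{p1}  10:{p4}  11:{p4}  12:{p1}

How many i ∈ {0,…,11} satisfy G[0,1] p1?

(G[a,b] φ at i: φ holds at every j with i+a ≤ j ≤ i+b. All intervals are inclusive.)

Evaluate at each i in [0,11]:
  i=0: ✗ (fails at j=0)
  i=1: ✗ (fails at j=1)
  i=2: ✓ (all of [2,3])
  i=3: ✗ (fails at j=4)
  i=4: ✗ (fails at j=4)
  i=5: ✗ (fails at j=6)
  i=6: ✗ (fails at j=6)
  i=7: ✗ (fails at j=7)
  i=8: ✗ (fails at j=8)
  i=9: ✗ (fails at j=10)
  i=10: ✗ (fails at j=10)
  i=11: ✗ (fails at j=11)
Positions where it holds: {2} → 1.

1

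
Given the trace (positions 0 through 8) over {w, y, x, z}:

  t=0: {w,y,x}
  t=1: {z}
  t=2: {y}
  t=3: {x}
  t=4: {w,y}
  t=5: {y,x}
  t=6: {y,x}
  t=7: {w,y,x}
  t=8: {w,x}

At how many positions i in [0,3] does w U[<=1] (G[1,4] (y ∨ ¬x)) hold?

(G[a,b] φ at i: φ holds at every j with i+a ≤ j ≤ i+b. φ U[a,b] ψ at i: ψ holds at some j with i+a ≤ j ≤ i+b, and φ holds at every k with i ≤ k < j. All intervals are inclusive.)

Evaluate at each i in [0,3]:
  i=0: ✗ (no rhs in [0,1])
  i=1: ✗ (no rhs in [1,2])
  i=2: ✗ (lhs fails at k=2 before rhs at j=3)
  i=3: ✓ (rhs at j=3)
Positions where it holds: {3} → 1.

1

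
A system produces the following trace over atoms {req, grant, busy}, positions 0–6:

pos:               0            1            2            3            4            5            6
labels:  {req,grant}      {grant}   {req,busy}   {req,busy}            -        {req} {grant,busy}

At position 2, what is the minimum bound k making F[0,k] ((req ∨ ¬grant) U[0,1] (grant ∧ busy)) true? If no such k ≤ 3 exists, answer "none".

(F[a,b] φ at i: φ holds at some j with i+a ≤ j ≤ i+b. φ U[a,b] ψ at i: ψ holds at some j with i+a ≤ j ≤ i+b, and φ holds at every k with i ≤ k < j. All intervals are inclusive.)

3

Scan j = 2,3,… for ((req ∨ ¬grant) U[0,1] (grant ∧ busy)):
  j=2: fails
  j=3: fails
  j=4: fails
  j=5: holds
First hit at j=5, so smallest k = 5-2 = 3.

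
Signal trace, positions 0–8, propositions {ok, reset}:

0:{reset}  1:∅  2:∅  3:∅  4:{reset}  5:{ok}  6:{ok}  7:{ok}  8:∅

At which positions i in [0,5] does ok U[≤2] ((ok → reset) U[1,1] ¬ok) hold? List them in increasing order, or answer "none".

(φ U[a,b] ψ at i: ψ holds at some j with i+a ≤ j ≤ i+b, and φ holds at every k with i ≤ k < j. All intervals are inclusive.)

Evaluate at each i in [0,5]:
  i=0: ✓ (rhs at j=0)
  i=1: ✓ (rhs at j=1)
  i=2: ✓ (rhs at j=2)
  i=3: ✓ (rhs at j=3)
  i=4: ✗ (no rhs in [4,6])
  i=5: ✗ (no rhs in [5,7])

0, 1, 2, 3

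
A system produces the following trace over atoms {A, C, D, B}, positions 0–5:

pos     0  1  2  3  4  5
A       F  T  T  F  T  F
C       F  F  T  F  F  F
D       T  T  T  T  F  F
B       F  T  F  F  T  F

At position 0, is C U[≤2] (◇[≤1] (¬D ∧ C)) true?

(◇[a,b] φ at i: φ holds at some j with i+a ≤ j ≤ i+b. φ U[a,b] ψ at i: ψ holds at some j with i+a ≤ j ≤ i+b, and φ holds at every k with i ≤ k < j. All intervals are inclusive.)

Need some j in [0,2] with ◇[≤1] (¬D ∧ C), and C at every k in [0,j-1].
  j=0: ◇[≤1] (¬D ∧ C) — fails (none in [0,1]).
  j=1: ◇[≤1] (¬D ∧ C) — fails (none in [1,2]).
  j=2: ◇[≤1] (¬D ∧ C) — fails (none in [2,3]).
No j in the window works → until fails.

False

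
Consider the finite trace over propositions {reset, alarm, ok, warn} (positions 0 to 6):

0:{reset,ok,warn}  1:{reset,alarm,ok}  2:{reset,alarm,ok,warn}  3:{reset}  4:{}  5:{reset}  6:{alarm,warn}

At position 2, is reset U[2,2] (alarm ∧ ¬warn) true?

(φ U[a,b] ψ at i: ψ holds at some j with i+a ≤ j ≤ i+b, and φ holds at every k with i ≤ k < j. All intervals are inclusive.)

False

Need some j in [4,4] with (alarm ∧ ¬warn), and reset at every k in [2,j-1].
  j=4: (alarm ∧ ¬warn) false.
No j in the window works → until fails.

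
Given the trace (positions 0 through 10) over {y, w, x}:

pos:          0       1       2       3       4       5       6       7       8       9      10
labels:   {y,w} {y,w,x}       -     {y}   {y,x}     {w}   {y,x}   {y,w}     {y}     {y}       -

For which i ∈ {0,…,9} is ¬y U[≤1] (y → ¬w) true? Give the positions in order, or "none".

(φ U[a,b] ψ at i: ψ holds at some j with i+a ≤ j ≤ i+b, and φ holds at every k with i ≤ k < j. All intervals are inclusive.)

Evaluate at each i in [0,9]:
  i=0: ✗ (no rhs in [0,1])
  i=1: ✗ (lhs fails at k=1 before rhs at j=2)
  i=2: ✓ (rhs at j=2)
  i=3: ✓ (rhs at j=3)
  i=4: ✓ (rhs at j=4)
  i=5: ✓ (rhs at j=5)
  i=6: ✓ (rhs at j=6)
  i=7: ✗ (lhs fails at k=7 before rhs at j=8)
  i=8: ✓ (rhs at j=8)
  i=9: ✓ (rhs at j=9)

2, 3, 4, 5, 6, 8, 9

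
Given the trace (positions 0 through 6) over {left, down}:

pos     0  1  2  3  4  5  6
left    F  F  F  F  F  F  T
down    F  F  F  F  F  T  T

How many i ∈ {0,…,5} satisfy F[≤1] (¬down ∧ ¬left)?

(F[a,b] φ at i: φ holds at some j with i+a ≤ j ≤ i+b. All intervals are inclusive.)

5

Evaluate at each i in [0,5]:
  i=0: ✓ (witness j=0)
  i=1: ✓ (witness j=1)
  i=2: ✓ (witness j=2)
  i=3: ✓ (witness j=3)
  i=4: ✓ (witness j=4)
  i=5: ✗ (none in [5,6])
Positions where it holds: {0, 1, 2, 3, 4} → 5.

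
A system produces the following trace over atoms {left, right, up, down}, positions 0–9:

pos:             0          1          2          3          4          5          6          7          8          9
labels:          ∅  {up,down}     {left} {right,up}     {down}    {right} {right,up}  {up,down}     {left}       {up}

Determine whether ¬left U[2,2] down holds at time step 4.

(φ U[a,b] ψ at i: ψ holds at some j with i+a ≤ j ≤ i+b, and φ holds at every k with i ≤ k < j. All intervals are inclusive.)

No

Need some j in [6,6] with down, and ¬left at every k in [4,j-1].
  j=6: down false.
No j in the window works → until fails.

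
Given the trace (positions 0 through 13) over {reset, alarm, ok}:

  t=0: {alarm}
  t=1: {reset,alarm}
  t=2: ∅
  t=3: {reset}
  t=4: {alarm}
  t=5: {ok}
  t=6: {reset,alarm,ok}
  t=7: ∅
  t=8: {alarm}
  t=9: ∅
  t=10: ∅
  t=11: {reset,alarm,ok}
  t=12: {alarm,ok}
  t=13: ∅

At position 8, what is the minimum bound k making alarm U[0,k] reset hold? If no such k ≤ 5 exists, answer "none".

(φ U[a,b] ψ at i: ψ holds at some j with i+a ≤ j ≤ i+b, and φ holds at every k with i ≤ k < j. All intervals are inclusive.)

Need earliest j ≥ 8 with reset, and alarm at every k in [8,j-1].
  j=8: rhs fails.
  j=9: rhs fails.
  j=10: rhs fails.
  j=11: rhs holds but lhs fails at k=9.
  j=12: rhs fails.
  j=13: rhs fails.
No witness within the range → none.

none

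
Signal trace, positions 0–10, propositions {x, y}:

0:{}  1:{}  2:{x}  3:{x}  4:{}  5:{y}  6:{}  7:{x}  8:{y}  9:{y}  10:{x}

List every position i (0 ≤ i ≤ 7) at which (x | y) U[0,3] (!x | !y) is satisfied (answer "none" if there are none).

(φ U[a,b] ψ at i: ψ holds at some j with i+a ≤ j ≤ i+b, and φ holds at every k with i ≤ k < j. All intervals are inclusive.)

0, 1, 2, 3, 4, 5, 6, 7

Evaluate at each i in [0,7]:
  i=0: ✓ (rhs at j=0)
  i=1: ✓ (rhs at j=1)
  i=2: ✓ (rhs at j=2)
  i=3: ✓ (rhs at j=3)
  i=4: ✓ (rhs at j=4)
  i=5: ✓ (rhs at j=5)
  i=6: ✓ (rhs at j=6)
  i=7: ✓ (rhs at j=7)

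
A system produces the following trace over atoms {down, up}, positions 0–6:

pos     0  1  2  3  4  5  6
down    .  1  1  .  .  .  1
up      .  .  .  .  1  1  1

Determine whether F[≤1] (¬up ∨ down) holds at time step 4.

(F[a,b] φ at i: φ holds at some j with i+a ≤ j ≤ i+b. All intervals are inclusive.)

Check (¬up ∨ down) at each j in [4,5]:
  j=4: false
  j=5: false
No position in the window satisfies it → formula fails.

Does not hold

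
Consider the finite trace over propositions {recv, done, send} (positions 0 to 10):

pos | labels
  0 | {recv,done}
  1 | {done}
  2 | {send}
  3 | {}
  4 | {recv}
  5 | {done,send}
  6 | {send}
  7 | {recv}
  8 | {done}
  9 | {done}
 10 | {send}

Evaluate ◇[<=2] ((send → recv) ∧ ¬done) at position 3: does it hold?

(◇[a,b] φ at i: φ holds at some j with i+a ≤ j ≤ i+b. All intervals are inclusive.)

Check ((send → recv) ∧ ¬done) at each j in [3,5]:
  j=3: true
  j=4: true
  j=5: false
Found at j=3 → formula holds.

Yes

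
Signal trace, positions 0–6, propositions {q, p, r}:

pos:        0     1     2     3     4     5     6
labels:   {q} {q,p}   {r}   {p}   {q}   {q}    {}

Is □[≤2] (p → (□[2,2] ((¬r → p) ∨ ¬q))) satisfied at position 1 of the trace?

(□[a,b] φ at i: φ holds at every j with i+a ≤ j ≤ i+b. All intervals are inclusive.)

Check (p → (□[2,2] ((¬r → p) ∨ ¬q))) at every j in [1,3]:
  j=1: antecedent true; consequent holds on [3,3] → ✓
  j=2: antecedent false → ✓
  j=3: antecedent true; consequent fails at 5 → ✗
Fails at j=3 → formula fails.

No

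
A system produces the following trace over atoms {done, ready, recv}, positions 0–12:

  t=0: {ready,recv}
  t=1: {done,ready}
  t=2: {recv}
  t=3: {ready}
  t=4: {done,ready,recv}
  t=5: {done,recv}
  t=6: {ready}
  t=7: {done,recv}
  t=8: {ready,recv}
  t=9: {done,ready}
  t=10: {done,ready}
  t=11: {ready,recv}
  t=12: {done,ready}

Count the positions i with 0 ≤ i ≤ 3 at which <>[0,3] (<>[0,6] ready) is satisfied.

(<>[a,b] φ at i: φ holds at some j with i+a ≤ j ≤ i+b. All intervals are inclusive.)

Evaluate at each i in [0,3]:
  i=0: ✓ (witness j=0)
  i=1: ✓ (witness j=1)
  i=2: ✓ (witness j=2)
  i=3: ✓ (witness j=3)
Positions where it holds: {0, 1, 2, 3} → 4.

4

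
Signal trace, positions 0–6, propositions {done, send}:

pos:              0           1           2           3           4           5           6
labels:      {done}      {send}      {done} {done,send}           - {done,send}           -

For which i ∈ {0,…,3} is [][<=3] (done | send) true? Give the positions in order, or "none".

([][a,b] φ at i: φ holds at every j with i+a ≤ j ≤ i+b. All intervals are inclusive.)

0

Evaluate at each i in [0,3]:
  i=0: ✓ (all of [0,3])
  i=1: ✗ (fails at j=4)
  i=2: ✗ (fails at j=4)
  i=3: ✗ (fails at j=4)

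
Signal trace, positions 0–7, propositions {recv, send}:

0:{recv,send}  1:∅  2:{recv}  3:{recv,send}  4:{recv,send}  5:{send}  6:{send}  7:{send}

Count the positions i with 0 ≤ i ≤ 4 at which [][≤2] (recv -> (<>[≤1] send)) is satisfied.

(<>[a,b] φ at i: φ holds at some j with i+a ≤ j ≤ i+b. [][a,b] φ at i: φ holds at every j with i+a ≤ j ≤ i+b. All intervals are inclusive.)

5

Evaluate at each i in [0,4]:
  i=0: ✓ (all of [0,2])
  i=1: ✓ (all of [1,3])
  i=2: ✓ (all of [2,4])
  i=3: ✓ (all of [3,5])
  i=4: ✓ (all of [4,6])
Positions where it holds: {0, 1, 2, 3, 4} → 5.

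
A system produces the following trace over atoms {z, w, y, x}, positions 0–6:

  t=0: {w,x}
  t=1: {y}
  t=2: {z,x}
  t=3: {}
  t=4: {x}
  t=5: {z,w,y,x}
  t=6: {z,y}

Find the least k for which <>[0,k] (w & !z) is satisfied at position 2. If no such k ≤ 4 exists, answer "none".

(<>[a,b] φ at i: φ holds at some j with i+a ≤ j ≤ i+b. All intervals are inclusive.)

Scan j = 2,3,… for (w & !z):
  j=2: fails
  j=3: fails
  j=4: fails
  j=5: fails
  j=6: fails
No j in [2,6] satisfies it → none.

none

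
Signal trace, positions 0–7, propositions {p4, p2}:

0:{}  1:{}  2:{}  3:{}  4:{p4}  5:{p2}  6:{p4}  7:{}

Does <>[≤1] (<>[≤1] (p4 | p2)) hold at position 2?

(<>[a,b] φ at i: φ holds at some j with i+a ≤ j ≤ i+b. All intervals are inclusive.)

Holds

Check <>[≤1] (p4 | p2) at each j in [2,3]:
  j=2: fails (none in [2,3])
  j=3: holds (witness at 4)
Found at j=3 → formula holds.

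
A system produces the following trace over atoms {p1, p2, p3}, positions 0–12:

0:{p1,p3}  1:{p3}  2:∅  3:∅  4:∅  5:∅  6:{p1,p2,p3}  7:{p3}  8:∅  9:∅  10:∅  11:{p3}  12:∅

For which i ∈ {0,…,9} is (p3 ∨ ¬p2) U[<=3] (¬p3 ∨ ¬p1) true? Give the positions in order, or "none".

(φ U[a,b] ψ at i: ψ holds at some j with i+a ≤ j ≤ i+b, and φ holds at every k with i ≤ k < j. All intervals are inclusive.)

0, 1, 2, 3, 4, 5, 6, 7, 8, 9

Evaluate at each i in [0,9]:
  i=0: ✓ (rhs at j=1; lhs holds on [0,0])
  i=1: ✓ (rhs at j=1)
  i=2: ✓ (rhs at j=2)
  i=3: ✓ (rhs at j=3)
  i=4: ✓ (rhs at j=4)
  i=5: ✓ (rhs at j=5)
  i=6: ✓ (rhs at j=7; lhs holds on [6,6])
  i=7: ✓ (rhs at j=7)
  i=8: ✓ (rhs at j=8)
  i=9: ✓ (rhs at j=9)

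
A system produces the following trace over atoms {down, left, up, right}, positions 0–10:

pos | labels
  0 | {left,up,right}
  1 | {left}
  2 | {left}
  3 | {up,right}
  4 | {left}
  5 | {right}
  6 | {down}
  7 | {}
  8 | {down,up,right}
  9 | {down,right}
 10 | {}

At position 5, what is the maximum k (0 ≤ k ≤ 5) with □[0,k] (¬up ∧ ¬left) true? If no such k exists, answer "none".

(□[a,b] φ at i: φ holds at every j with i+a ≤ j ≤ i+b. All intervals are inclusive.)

(¬up ∧ ¬left) must hold from j=5 onward; find where it first fails.
  j=5: holds
  j=6: holds
  j=7: holds
  j=8: fails
Holds on [5,7], so largest k = 2.

2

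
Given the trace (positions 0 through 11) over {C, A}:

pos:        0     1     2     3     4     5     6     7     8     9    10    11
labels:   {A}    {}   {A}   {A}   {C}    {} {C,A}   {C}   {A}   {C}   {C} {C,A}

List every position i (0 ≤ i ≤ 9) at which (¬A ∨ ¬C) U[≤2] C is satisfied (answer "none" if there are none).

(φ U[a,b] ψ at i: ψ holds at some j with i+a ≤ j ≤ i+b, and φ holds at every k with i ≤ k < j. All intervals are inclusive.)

2, 3, 4, 5, 6, 7, 8, 9

Evaluate at each i in [0,9]:
  i=0: ✗ (no rhs in [0,2])
  i=1: ✗ (no rhs in [1,3])
  i=2: ✓ (rhs at j=4; lhs holds on [2,3])
  i=3: ✓ (rhs at j=4; lhs holds on [3,3])
  i=4: ✓ (rhs at j=4)
  i=5: ✓ (rhs at j=6; lhs holds on [5,5])
  i=6: ✓ (rhs at j=6)
  i=7: ✓ (rhs at j=7)
  i=8: ✓ (rhs at j=9; lhs holds on [8,8])
  i=9: ✓ (rhs at j=9)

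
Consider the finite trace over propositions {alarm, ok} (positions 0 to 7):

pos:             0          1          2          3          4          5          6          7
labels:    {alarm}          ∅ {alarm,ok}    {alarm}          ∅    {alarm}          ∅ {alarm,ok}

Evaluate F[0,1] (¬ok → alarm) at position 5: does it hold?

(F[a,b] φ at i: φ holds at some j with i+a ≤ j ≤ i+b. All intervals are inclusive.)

Check (¬ok → alarm) at each j in [5,6]:
  j=5: true
  j=6: false
Found at j=5 → formula holds.

Holds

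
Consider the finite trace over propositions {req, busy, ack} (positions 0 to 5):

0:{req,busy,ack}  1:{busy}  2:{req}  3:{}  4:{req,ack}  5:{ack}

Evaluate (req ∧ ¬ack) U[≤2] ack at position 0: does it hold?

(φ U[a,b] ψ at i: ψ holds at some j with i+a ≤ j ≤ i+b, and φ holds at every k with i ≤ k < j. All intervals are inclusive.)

Need some j in [0,2] with ack, and (req ∧ ¬ack) at every k in [0,j-1].
  j=0: ack holds; no prefix to check → satisfied.

True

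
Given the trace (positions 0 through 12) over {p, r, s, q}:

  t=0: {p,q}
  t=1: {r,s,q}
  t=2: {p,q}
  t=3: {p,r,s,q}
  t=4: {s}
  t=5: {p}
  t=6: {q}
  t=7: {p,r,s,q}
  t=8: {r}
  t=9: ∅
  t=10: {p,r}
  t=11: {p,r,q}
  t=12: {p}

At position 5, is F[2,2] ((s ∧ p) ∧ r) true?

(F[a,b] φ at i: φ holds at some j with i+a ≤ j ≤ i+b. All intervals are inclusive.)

Check ((s ∧ p) ∧ r) at each j in [7,7]:
  j=7: true
Found at j=7 → formula holds.

Holds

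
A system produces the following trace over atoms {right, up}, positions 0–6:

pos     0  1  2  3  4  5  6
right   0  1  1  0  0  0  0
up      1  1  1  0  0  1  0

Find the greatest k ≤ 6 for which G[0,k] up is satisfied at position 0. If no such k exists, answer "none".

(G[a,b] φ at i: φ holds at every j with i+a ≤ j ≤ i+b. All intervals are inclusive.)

2

up must hold from j=0 onward; find where it first fails.
  j=0: holds
  j=1: holds
  j=2: holds
  j=3: fails
Holds on [0,2], so largest k = 2.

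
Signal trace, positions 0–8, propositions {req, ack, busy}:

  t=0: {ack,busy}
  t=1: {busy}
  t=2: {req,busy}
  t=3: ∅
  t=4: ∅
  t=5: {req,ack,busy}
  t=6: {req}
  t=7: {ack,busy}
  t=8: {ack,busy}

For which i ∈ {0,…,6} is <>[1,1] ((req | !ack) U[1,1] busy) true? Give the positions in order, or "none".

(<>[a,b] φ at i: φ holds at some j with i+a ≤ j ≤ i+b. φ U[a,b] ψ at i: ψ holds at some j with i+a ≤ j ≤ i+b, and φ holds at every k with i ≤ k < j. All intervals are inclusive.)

0, 3, 5

Evaluate at each i in [0,6]:
  i=0: ✓ (witness j=1)
  i=1: ✗ (none in [2,2])
  i=2: ✗ (none in [3,3])
  i=3: ✓ (witness j=4)
  i=4: ✗ (none in [5,5])
  i=5: ✓ (witness j=6)
  i=6: ✗ (none in [7,7])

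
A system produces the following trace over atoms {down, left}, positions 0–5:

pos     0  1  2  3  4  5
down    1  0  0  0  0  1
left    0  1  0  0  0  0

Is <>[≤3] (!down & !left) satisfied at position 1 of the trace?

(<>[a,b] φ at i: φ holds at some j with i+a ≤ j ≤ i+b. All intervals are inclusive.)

Holds

Check (!down & !left) at each j in [1,4]:
  j=1: false
  j=2: true
  j=3: true
  j=4: true
Found at j=2 → formula holds.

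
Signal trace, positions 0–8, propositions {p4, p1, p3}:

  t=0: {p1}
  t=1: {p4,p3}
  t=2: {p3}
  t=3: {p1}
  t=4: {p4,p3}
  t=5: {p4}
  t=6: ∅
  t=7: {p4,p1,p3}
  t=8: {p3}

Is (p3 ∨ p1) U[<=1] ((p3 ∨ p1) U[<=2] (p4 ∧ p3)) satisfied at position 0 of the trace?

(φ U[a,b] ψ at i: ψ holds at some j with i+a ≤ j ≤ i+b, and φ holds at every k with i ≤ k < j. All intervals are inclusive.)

Need some j in [0,1] with ((p3 ∨ p1) U[<=2] (p4 ∧ p3)), and (p3 ∨ p1) at every k in [0,j-1].
  j=0: ((p3 ∨ p1) U[<=2] (p4 ∧ p3)) holds; no prefix to check → satisfied.

True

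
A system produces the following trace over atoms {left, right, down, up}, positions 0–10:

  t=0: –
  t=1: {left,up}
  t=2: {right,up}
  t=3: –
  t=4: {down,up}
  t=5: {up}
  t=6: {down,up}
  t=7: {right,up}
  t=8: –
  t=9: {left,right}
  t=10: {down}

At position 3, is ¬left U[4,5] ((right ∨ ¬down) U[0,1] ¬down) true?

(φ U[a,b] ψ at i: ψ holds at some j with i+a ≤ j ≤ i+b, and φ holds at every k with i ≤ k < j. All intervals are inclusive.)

Need some j in [7,8] with ((right ∨ ¬down) U[0,1] ¬down), and ¬left at every k in [3,j-1].
  j=7: ((right ∨ ¬down) U[0,1] ¬down) holds; ¬left holds at every k in [3,6] → satisfied.

True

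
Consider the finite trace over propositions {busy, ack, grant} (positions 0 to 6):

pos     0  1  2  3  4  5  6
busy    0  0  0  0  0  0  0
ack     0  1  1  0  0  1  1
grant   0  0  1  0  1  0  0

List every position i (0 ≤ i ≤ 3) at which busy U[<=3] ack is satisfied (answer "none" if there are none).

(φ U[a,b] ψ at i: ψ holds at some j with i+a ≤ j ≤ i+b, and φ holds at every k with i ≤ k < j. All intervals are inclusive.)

Evaluate at each i in [0,3]:
  i=0: ✗ (lhs fails at k=0 before rhs at j=1)
  i=1: ✓ (rhs at j=1)
  i=2: ✓ (rhs at j=2)
  i=3: ✗ (lhs fails at k=3 before rhs at j=5)

1, 2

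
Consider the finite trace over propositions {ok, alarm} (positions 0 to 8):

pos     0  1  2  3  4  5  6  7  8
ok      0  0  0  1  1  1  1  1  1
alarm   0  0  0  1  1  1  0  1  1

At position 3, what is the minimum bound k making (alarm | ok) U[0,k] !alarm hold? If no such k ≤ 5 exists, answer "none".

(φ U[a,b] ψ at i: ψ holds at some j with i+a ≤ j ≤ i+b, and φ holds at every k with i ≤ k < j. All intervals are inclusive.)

Need earliest j ≥ 3 with !alarm, and (alarm | ok) at every k in [3,j-1].
  j=3: rhs fails.
  j=4: rhs fails.
  j=5: rhs fails.
  j=6: rhs holds; lhs holds on [3,5]. k = 3.

3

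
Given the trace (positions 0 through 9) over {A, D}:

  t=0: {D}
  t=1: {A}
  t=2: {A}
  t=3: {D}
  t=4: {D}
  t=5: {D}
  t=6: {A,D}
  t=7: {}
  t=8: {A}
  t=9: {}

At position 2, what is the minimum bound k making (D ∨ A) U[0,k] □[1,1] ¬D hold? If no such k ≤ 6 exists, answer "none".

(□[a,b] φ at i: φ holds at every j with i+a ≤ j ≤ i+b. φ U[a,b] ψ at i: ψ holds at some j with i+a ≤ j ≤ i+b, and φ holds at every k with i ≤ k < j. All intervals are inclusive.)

4

Need earliest j ≥ 2 with □[1,1] ¬D, and (D ∨ A) at every k in [2,j-1].
  j=2: rhs fails.
  j=3: rhs fails.
  j=4: rhs fails.
  j=5: rhs fails.
  j=6: rhs holds; lhs holds on [2,5]. k = 4.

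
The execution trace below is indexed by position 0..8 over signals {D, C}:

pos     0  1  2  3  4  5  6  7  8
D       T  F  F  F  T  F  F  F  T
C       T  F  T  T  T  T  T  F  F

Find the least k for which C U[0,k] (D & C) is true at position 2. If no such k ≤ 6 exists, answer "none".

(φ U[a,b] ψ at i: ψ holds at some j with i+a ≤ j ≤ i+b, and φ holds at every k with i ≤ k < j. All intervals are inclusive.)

Need earliest j ≥ 2 with (D & C), and C at every k in [2,j-1].
  j=2: rhs fails.
  j=3: rhs fails.
  j=4: rhs holds; lhs holds on [2,3]. k = 2.

2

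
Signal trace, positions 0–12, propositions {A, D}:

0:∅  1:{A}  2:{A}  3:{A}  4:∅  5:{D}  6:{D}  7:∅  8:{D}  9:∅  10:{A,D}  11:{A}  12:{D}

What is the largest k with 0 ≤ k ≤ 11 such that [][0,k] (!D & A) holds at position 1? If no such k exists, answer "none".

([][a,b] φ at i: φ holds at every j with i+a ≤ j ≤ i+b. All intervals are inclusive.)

2

(!D & A) must hold from j=1 onward; find where it first fails.
  j=1: holds
  j=2: holds
  j=3: holds
  j=4: fails
Holds on [1,3], so largest k = 2.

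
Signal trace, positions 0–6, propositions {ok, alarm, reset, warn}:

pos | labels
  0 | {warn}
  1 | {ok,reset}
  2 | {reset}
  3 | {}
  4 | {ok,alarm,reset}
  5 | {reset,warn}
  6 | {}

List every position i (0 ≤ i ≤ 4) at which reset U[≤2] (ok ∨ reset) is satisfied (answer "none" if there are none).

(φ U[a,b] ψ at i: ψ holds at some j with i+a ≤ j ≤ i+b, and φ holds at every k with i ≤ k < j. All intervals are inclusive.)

Evaluate at each i in [0,4]:
  i=0: ✗ (lhs fails at k=0 before rhs at j=1)
  i=1: ✓ (rhs at j=1)
  i=2: ✓ (rhs at j=2)
  i=3: ✗ (lhs fails at k=3 before rhs at j=4)
  i=4: ✓ (rhs at j=4)

1, 2, 4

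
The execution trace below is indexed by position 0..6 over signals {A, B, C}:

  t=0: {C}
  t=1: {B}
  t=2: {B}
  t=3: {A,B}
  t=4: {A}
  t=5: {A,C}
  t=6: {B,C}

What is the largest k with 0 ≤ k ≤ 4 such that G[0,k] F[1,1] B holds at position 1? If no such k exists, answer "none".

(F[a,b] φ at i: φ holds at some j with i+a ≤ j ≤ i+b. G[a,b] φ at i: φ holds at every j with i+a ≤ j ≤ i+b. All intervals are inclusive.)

1

F[1,1] B must hold from j=1 onward; find where it first fails.
  j=1: holds
  j=2: holds
  j=3: fails
Holds on [1,2], so largest k = 1.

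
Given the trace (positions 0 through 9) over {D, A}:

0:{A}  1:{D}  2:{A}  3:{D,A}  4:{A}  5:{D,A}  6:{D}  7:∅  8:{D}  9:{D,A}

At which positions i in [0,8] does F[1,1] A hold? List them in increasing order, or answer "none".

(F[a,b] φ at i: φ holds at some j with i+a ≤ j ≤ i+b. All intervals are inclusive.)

1, 2, 3, 4, 8

Evaluate at each i in [0,8]:
  i=0: ✗ (none in [1,1])
  i=1: ✓ (witness j=2)
  i=2: ✓ (witness j=3)
  i=3: ✓ (witness j=4)
  i=4: ✓ (witness j=5)
  i=5: ✗ (none in [6,6])
  i=6: ✗ (none in [7,7])
  i=7: ✗ (none in [8,8])
  i=8: ✓ (witness j=9)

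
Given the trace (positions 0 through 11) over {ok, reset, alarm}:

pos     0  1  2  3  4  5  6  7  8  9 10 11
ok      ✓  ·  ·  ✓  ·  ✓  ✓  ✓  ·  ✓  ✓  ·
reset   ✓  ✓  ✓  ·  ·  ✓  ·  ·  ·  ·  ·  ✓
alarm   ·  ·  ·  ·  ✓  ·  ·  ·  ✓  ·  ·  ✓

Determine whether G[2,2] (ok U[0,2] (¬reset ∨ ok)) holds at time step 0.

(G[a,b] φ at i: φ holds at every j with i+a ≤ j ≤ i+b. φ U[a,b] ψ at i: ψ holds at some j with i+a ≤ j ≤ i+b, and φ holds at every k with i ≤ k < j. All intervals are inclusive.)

Check (ok U[0,2] (¬reset ∨ ok)) at every j in [2,2]:
  j=2: fails
Fails at j=2 → formula fails.

False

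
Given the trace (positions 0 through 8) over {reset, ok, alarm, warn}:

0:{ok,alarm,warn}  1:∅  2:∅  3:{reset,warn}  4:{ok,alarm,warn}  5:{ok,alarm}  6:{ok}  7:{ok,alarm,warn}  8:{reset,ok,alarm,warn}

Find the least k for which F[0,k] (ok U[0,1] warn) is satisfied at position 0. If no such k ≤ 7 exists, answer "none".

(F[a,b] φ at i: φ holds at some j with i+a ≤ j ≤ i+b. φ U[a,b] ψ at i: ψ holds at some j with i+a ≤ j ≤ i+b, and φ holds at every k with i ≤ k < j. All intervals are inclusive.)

0

Scan j = 0,1,… for (ok U[0,1] warn):
  j=0: holds
First hit at j=0, so smallest k = 0-0 = 0.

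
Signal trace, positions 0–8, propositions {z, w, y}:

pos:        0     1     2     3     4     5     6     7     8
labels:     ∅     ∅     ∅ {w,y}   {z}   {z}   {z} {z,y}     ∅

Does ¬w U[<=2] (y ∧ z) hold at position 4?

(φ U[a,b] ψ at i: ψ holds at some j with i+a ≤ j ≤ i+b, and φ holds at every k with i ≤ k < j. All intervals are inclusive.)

Need some j in [4,6] with (y ∧ z), and ¬w at every k in [4,j-1].
  j=4: (y ∧ z) false.
  j=5: (y ∧ z) false.
  j=6: (y ∧ z) false.
No j in the window works → until fails.

No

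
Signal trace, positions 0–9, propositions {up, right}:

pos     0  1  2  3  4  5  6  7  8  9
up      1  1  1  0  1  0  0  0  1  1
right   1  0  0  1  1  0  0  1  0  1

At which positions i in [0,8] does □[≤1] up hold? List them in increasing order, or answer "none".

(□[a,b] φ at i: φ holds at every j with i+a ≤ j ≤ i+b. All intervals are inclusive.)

0, 1, 8

Evaluate at each i in [0,8]:
  i=0: ✓ (all of [0,1])
  i=1: ✓ (all of [1,2])
  i=2: ✗ (fails at j=3)
  i=3: ✗ (fails at j=3)
  i=4: ✗ (fails at j=5)
  i=5: ✗ (fails at j=5)
  i=6: ✗ (fails at j=6)
  i=7: ✗ (fails at j=7)
  i=8: ✓ (all of [8,9])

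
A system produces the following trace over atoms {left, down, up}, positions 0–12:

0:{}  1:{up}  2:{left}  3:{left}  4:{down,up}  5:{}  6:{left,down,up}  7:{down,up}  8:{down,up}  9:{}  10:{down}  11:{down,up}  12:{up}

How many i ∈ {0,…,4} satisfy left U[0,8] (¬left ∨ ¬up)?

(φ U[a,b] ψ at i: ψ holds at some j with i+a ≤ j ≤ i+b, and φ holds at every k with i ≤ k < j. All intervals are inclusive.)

5

Evaluate at each i in [0,4]:
  i=0: ✓ (rhs at j=0)
  i=1: ✓ (rhs at j=1)
  i=2: ✓ (rhs at j=2)
  i=3: ✓ (rhs at j=3)
  i=4: ✓ (rhs at j=4)
Positions where it holds: {0, 1, 2, 3, 4} → 5.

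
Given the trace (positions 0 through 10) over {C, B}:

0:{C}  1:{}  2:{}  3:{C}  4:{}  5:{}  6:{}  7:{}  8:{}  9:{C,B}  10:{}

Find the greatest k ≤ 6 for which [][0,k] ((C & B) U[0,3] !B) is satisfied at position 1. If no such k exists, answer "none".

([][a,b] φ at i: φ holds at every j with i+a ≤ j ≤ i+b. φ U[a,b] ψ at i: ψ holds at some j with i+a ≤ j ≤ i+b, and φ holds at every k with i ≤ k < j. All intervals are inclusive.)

((C & B) U[0,3] !B) must hold from j=1 onward; find where it first fails.
  j=1: holds
  j=2: holds
  j=3: holds
  j=4: holds
  j=5: holds
  j=6: holds
  j=7: holds
Holds through j=7; largest k = 6.

6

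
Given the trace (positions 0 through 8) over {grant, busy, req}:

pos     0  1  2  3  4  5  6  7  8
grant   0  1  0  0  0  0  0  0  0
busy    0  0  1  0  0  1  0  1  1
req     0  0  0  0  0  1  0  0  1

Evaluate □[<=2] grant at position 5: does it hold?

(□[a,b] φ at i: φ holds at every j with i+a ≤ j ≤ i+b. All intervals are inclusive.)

Check grant at every j in [5,7]:
  j=5: false
  j=6: false
  j=7: false
Fails at j=5 → formula fails.

Does not hold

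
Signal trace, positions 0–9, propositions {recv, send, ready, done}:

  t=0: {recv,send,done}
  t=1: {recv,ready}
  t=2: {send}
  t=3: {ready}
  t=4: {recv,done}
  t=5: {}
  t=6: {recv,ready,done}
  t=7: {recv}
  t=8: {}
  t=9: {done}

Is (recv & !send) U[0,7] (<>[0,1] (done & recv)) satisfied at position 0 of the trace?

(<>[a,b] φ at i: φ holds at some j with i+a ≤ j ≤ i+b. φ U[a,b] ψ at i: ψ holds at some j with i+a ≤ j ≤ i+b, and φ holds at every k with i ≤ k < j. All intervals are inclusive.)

True

Need some j in [0,7] with <>[0,1] (done & recv), and (recv & !send) at every k in [0,j-1].
  j=0: <>[0,1] (done & recv) holds; no prefix to check → satisfied.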